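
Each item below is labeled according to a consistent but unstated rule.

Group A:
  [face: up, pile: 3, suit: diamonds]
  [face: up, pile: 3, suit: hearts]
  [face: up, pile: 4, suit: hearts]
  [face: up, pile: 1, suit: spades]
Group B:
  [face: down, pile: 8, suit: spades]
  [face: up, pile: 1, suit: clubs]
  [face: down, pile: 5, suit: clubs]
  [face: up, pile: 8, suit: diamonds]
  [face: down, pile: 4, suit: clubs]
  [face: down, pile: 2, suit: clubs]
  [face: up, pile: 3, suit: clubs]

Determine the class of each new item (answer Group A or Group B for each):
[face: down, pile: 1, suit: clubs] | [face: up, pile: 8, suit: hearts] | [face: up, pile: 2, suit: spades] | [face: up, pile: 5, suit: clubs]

The rule appears to be: suit is not clubs AND pile ≤ 4.

Group B, Group B, Group A, Group B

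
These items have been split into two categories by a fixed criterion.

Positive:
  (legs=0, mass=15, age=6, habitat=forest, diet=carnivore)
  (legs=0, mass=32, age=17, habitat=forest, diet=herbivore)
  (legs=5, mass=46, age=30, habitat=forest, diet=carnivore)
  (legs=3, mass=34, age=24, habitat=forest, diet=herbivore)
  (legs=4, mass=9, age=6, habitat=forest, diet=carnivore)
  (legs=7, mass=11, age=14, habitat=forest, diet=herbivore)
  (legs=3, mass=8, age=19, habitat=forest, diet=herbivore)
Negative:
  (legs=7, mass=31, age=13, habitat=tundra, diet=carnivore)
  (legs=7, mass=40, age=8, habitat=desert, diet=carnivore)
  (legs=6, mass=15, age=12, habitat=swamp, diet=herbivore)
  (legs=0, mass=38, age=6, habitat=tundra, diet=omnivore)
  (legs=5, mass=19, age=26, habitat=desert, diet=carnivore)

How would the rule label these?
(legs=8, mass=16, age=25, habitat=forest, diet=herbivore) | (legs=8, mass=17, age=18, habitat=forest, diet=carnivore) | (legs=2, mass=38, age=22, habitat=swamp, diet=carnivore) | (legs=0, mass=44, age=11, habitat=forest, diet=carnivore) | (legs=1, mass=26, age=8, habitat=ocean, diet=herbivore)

The classifier is using: habitat is forest.
(legs=8, mass=16, age=25, habitat=forest, diet=herbivore): habitat is forest, fits → Positive. (legs=8, mass=17, age=18, habitat=forest, diet=carnivore): habitat is forest, fits → Positive. (legs=2, mass=38, age=22, habitat=swamp, diet=carnivore): habitat is swamp, fails this test → Negative. (legs=0, mass=44, age=11, habitat=forest, diet=carnivore): habitat is forest, fits → Positive. (legs=1, mass=26, age=8, habitat=ocean, diet=herbivore): habitat is ocean, fails this test → Negative.

Positive, Positive, Negative, Positive, Negative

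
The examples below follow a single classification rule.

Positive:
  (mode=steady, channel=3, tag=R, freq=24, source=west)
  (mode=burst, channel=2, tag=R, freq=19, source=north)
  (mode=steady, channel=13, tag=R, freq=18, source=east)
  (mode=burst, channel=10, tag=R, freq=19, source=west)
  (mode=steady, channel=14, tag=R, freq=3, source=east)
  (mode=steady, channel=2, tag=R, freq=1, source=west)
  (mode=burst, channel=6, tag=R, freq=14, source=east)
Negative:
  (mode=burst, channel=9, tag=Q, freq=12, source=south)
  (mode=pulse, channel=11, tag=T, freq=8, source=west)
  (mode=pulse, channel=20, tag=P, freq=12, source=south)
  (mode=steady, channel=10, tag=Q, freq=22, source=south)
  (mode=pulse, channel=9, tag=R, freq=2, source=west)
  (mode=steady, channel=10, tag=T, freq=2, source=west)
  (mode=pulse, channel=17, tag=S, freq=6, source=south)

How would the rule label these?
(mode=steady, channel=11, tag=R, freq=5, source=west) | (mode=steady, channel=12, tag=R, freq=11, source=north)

Positive, Positive

The common property of the 'Positive' items is: tag is R AND freq ≠ 2. No 'Negative' item has it.
Positive: (mode=steady, channel=11, tag=R, freq=5, source=west), since tag is R, freq = 5.
Positive: (mode=steady, channel=12, tag=R, freq=11, source=north), since tag is R, freq = 11.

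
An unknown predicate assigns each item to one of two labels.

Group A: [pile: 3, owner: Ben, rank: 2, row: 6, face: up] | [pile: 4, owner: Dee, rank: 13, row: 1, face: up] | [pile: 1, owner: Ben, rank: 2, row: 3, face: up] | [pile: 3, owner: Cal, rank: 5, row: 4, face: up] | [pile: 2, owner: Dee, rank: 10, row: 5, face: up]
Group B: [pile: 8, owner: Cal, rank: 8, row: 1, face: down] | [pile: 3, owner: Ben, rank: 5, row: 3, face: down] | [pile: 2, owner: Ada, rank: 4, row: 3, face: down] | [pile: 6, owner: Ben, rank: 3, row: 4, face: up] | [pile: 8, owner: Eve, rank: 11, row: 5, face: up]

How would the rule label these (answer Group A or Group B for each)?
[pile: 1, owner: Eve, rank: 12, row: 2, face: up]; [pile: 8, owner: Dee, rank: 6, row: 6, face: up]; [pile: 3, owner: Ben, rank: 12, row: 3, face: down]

The rule appears to be: face is up AND pile ≤ 4.
[pile: 1, owner: Eve, rank: 12, row: 2, face: up]: face is up, pile = 1, fits → Group A. [pile: 8, owner: Dee, rank: 6, row: 6, face: up]: face is up, pile = 8, fails this test → Group B. [pile: 3, owner: Ben, rank: 12, row: 3, face: down]: face is down, pile = 3, fails this test → Group B.

Group A, Group B, Group B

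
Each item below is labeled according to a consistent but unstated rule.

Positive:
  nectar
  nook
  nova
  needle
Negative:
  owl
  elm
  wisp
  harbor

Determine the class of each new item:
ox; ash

The common property of the 'Positive' items is: contains 'n'. No 'Negative' item has it.
ox — no 'n', hence Negative.
ash — no 'n', hence Negative.

Negative, Negative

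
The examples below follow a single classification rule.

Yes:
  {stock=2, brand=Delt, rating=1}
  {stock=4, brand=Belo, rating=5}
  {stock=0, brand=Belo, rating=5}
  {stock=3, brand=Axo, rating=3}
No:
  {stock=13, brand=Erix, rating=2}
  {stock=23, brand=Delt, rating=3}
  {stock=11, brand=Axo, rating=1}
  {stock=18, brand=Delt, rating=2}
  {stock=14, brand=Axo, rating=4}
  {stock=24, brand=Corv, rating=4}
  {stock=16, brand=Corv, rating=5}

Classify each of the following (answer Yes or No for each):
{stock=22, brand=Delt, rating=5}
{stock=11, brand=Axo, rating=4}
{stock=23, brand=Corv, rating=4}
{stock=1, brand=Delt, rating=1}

The rule appears to be: stock ≤ 4.

No, No, No, Yes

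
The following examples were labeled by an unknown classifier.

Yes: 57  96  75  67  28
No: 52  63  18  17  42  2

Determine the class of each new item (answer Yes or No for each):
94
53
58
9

All 'Yes' examples share one property — digit sum ≥ 10 — and every 'No' example lacks it.
94: digit sum 9+4 = 13 — has this property, so Yes.
53: digit sum 5+3 = 8 — does not pass, so No.
58: digit sum 5+8 = 13 — has this property, so Yes.
9: digit sum 9 — does not pass, so No.

Yes, No, Yes, No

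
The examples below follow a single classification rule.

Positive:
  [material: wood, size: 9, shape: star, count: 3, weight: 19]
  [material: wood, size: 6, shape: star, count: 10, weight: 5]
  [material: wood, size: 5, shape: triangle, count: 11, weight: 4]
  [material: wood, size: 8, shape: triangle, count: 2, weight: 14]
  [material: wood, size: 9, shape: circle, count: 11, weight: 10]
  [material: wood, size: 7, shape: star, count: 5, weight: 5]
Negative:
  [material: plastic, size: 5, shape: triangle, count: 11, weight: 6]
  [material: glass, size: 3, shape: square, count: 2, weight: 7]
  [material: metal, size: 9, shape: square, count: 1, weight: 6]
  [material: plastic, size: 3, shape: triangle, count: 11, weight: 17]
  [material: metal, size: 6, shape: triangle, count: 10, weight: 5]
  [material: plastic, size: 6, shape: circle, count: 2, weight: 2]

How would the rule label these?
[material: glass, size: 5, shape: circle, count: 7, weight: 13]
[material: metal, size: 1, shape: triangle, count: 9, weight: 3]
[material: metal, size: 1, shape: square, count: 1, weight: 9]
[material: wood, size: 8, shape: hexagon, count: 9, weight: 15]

Looking at the examples, the only property every 'Positive' case has and every 'Negative' case lacks is: material is wood.
[material: glass, size: 5, shape: circle, count: 7, weight: 13] → material is glass → Negative. [material: metal, size: 1, shape: triangle, count: 9, weight: 3] → material is metal → Negative. [material: metal, size: 1, shape: square, count: 1, weight: 9] → material is metal → Negative. [material: wood, size: 8, shape: hexagon, count: 9, weight: 15] → material is wood → Positive.

Negative, Negative, Negative, Positive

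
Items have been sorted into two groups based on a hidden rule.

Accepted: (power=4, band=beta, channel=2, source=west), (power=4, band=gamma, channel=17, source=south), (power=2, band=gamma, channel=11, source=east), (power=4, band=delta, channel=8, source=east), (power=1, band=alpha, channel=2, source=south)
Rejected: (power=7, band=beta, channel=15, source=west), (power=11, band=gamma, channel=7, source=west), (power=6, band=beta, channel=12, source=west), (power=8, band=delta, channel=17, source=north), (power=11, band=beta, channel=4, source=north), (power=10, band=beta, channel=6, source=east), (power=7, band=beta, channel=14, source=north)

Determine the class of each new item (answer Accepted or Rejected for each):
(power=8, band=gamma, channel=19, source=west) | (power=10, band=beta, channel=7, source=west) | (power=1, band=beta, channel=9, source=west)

One predicate separates the groups cleanly: power ≤ 4.
(power=8, band=gamma, channel=19, source=west): Rejected (power = 8). (power=10, band=beta, channel=7, source=west): Rejected (power = 10). (power=1, band=beta, channel=9, source=west): Accepted (power = 1).

Rejected, Rejected, Accepted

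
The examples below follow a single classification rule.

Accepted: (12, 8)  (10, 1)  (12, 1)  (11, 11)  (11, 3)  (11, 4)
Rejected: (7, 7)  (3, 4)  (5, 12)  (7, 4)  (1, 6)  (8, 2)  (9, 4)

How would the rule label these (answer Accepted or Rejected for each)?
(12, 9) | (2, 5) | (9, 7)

One predicate separates the groups cleanly: first ≥ 10.
(12, 9) → first 12 → Accepted. (2, 5) → first 2 → Rejected. (9, 7) → first 9 → Rejected.

Accepted, Rejected, Rejected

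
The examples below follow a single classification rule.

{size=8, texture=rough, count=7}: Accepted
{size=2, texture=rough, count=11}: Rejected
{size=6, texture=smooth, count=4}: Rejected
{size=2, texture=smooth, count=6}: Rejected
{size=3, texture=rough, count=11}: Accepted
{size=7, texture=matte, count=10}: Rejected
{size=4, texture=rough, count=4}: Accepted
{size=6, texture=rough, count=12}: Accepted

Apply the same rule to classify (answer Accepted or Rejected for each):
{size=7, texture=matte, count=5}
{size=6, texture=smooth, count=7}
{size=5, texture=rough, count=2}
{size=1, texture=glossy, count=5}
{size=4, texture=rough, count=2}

Rule: texture is rough AND size ≥ 3. This holds for each 'Accepted' example and fails for each 'Rejected' one.
{size=7, texture=matte, count=5}: texture is matte, size = 7, does not pass → Rejected. {size=6, texture=smooth, count=7}: texture is smooth, size = 6, does not pass → Rejected. {size=5, texture=rough, count=2}: texture is rough, size = 5, checks out → Accepted. {size=1, texture=glossy, count=5}: texture is glossy, size = 1, does not pass → Rejected. {size=4, texture=rough, count=2}: texture is rough, size = 4, checks out → Accepted.

Rejected, Rejected, Accepted, Rejected, Accepted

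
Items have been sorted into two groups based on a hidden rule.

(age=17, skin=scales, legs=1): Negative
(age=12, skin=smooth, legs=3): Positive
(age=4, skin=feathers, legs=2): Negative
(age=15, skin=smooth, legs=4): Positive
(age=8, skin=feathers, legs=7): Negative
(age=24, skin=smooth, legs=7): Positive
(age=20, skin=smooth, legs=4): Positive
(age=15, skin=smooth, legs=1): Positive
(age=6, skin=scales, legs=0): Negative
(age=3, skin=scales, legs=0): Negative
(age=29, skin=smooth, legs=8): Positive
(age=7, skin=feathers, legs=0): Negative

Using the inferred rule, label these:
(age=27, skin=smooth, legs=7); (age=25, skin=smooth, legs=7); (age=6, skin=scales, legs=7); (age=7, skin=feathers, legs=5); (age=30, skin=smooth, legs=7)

The common property of the 'Positive' items is: skin is smooth. No 'Negative' item has it.
(age=27, skin=smooth, legs=7): skin is smooth — fits, so Positive. (age=25, skin=smooth, legs=7): skin is smooth — fits, so Positive. (age=6, skin=scales, legs=7): skin is scales — does not fit, so Negative. (age=7, skin=feathers, legs=5): skin is feathers — does not fit, so Negative. (age=30, skin=smooth, legs=7): skin is smooth — fits, so Positive.

Positive, Positive, Negative, Negative, Positive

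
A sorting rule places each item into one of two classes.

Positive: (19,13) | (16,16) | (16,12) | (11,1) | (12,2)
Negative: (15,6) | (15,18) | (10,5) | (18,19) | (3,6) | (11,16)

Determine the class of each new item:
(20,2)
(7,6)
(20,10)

Positive, Negative, Positive

Looking at the examples, the only property every 'Positive' case has and every 'Negative' case lacks is: sum is even.
(20,2): 20+2 = 22 — satisfies this, so Positive. (7,6): 7+6 = 13 — lacks this property, so Negative. (20,10): 20+10 = 30 — satisfies this, so Positive.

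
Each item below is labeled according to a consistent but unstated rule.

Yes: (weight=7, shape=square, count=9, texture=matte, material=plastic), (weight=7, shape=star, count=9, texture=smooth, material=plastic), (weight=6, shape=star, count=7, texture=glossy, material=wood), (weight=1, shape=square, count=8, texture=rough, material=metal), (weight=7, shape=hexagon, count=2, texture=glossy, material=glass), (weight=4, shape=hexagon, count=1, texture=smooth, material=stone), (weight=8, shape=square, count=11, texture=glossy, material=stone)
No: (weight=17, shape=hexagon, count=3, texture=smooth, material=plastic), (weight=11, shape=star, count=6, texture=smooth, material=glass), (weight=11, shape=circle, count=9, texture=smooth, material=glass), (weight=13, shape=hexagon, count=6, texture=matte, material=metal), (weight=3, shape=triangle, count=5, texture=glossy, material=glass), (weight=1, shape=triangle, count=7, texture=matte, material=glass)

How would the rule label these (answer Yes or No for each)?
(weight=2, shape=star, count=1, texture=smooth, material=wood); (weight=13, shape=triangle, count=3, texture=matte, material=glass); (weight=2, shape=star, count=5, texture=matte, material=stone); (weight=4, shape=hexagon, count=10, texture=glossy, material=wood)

Yes, No, Yes, Yes

The classifier is using: shape is not triangle AND weight ≤ 8.
(weight=2, shape=star, count=1, texture=smooth, material=wood): shape is star, weight = 2, checks out → Yes. (weight=13, shape=triangle, count=3, texture=matte, material=glass): shape is triangle, weight = 13, doesn't match → No. (weight=2, shape=star, count=5, texture=matte, material=stone): shape is star, weight = 2, checks out → Yes. (weight=4, shape=hexagon, count=10, texture=glossy, material=wood): shape is hexagon, weight = 4, checks out → Yes.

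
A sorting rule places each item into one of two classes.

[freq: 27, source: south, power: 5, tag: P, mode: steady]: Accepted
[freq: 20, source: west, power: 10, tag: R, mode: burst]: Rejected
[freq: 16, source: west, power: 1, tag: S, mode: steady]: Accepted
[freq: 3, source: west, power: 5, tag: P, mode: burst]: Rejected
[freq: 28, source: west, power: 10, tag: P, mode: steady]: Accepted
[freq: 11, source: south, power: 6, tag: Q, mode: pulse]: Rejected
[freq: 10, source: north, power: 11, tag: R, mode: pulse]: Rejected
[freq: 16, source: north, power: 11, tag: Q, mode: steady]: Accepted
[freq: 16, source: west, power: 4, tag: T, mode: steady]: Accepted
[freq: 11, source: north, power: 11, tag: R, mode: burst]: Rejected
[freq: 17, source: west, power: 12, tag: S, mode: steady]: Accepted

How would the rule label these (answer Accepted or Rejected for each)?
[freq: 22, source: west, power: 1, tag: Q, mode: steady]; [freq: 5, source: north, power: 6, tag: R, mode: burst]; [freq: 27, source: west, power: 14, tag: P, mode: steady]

Accepted, Rejected, Accepted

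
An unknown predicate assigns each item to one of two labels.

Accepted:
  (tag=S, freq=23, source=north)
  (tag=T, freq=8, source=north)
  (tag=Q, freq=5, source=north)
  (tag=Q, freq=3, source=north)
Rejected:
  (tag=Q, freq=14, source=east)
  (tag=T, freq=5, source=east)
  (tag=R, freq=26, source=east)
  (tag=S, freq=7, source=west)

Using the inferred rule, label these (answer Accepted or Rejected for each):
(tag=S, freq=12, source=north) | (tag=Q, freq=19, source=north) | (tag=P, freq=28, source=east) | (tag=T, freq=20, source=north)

Accepted, Accepted, Rejected, Accepted

The classifier is using: source is north.
(tag=S, freq=12, source=north) — source is north, hence Accepted. (tag=Q, freq=19, source=north) — source is north, hence Accepted. (tag=P, freq=28, source=east) — source is east, hence Rejected. (tag=T, freq=20, source=north) — source is north, hence Accepted.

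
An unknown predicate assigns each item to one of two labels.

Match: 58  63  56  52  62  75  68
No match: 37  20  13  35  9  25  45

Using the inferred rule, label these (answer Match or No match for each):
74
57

The pattern is that an item is 'Match' exactly when: at least 52.
74: Match (74 ≥ 52). 57: Match (57 ≥ 52).

Match, Match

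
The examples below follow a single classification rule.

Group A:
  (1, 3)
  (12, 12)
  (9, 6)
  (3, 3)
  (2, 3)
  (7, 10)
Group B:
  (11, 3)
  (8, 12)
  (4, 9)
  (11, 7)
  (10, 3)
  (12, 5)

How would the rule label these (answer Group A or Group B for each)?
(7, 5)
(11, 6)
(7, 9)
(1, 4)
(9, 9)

Group A, Group B, Group A, Group A, Group A

The common property of the 'Group A' items is: |first − second| ≤ 3. No 'Group B' item has it.
(7, 5): Group A (|7−5| = 2). (11, 6): Group B (|11−6| = 5). (7, 9): Group A (|7−9| = 2). (1, 4): Group A (|1−4| = 3). (9, 9): Group A (|9−9| = 0).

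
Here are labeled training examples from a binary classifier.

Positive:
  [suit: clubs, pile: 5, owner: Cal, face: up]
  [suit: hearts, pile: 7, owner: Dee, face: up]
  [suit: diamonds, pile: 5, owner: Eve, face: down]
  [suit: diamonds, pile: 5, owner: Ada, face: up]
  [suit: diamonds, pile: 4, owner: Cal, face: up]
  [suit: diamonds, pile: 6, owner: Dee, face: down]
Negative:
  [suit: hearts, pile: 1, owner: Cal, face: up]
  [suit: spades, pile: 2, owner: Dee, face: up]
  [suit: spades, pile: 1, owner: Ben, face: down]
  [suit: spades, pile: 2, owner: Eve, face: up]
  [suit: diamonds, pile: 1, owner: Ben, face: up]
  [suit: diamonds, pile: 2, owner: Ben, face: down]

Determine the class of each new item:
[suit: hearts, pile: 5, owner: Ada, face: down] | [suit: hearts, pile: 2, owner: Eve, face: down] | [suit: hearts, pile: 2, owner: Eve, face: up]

The common property of the 'Positive' items is: pile ≥ 4. No 'Negative' item has it.
Positive: [suit: hearts, pile: 5, owner: Ada, face: down], since pile = 5.
Negative: [suit: hearts, pile: 2, owner: Eve, face: down], since pile = 2.
Negative: [suit: hearts, pile: 2, owner: Eve, face: up], since pile = 2.

Positive, Negative, Negative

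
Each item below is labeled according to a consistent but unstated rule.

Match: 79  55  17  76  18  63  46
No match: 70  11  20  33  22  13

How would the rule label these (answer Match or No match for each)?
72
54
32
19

Match, Match, No match, Match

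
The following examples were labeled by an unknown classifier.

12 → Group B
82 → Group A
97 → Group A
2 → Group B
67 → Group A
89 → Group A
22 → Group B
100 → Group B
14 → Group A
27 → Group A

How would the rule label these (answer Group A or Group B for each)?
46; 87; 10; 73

Group A, Group A, Group B, Group A

All 'Group A' examples share one property — digit sum ≥ 5 — and every 'Group B' example lacks it.
46: digit sum 4+6 = 10, has this property → Group A. 87: digit sum 8+7 = 15, has this property → Group A. 10: digit sum 1+0 = 1, does not satisfy this → Group B. 73: digit sum 7+3 = 10, has this property → Group A.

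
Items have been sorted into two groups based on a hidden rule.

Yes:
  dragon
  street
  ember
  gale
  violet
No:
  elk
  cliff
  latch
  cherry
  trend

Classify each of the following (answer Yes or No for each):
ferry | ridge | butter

No, Yes, Yes

The common property of the 'Yes' items is: has ≥ 2 vowels. No 'No' item has it.
No: ferry, since 1 vowel. Yes: ridge, since 2 vowels. Yes: butter, since 2 vowels.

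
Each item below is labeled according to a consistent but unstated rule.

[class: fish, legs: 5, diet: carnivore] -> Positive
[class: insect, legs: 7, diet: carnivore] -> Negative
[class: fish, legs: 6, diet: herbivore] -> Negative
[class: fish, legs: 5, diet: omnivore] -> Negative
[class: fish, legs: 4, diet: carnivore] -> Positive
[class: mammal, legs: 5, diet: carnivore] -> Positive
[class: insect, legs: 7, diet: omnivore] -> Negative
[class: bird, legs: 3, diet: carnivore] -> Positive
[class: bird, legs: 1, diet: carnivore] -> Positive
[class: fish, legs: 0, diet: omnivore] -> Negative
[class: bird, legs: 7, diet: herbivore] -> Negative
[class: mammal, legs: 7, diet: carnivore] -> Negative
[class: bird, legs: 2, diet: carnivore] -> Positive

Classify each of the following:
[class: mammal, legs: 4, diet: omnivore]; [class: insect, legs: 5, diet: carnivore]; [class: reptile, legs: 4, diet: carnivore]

Every 'Positive' example satisfies: diet is carnivore AND legs ≤ 5. None of the 'Negative' examples do.
[class: mammal, legs: 4, diet: omnivore] — diet is omnivore, legs = 4, hence Negative. [class: insect, legs: 5, diet: carnivore] — diet is carnivore, legs = 5, hence Positive. [class: reptile, legs: 4, diet: carnivore] — diet is carnivore, legs = 4, hence Positive.

Negative, Positive, Positive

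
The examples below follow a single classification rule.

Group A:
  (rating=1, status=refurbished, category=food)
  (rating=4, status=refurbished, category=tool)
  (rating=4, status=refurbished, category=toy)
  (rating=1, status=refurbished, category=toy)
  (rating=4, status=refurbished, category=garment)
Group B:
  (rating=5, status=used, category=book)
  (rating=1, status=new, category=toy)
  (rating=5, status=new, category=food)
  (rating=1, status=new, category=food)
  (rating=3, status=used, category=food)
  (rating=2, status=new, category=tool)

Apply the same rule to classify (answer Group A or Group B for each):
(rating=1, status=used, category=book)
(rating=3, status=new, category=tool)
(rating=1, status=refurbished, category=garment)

The distinguishing property — status is refurbished — holds for all the 'Group A' cases and none of the 'Group B' cases.
(rating=1, status=used, category=book): Group B (status is used).
(rating=3, status=new, category=tool): Group B (status is new).
(rating=1, status=refurbished, category=garment): Group A (status is refurbished).

Group B, Group B, Group A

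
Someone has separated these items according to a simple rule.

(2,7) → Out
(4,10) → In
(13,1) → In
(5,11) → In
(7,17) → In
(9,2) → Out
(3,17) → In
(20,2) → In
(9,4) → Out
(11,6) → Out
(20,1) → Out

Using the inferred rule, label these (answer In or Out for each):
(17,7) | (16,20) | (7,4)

In, In, Out

Rule: sum is even. This holds for each 'In' example and fails for each 'Out' one.
(17,7): 17+7 = 24, meets the rule → In. (16,20): 16+20 = 36, meets the rule → In. (7,4): 7+4 = 11, lacks this property → Out.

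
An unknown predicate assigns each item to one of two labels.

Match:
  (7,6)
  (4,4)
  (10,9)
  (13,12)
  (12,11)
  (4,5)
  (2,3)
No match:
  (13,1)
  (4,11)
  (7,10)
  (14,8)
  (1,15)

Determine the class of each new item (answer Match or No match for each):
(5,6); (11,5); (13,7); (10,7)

Match, No match, No match, No match

The distinguishing property — |first − second| ≤ 1 — holds for all the 'Match' cases and none of the 'No match' cases.
Match: (5,6), since |5−6| = 1. No match: (11,5), since |11−5| = 6. No match: (13,7), since |13−7| = 6. No match: (10,7), since |10−7| = 3.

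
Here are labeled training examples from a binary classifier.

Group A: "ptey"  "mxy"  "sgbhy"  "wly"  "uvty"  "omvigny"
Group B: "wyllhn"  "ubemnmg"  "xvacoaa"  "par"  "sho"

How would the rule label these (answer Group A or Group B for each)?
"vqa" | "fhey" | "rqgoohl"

Group B, Group A, Group B

The common property of the 'Group A' items is: ends with 'y'. No 'Group B' item has it.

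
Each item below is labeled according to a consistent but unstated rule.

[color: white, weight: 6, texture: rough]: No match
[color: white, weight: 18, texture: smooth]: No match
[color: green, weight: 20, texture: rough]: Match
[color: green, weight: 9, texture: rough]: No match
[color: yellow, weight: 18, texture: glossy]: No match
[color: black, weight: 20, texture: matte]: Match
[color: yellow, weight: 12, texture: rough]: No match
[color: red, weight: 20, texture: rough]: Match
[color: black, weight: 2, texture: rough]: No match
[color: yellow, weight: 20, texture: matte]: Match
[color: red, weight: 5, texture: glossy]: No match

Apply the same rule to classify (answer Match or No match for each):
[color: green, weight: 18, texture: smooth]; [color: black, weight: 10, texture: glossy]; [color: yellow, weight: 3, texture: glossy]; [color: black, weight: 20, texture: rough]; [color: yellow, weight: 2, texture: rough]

No match, No match, No match, Match, No match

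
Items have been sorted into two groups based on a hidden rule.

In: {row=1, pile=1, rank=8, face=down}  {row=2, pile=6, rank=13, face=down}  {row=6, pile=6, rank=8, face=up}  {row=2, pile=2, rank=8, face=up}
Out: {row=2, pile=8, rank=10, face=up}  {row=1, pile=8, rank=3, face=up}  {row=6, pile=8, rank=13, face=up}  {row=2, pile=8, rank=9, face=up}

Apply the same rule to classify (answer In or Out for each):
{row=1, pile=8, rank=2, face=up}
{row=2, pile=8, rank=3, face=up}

Out, Out

The simplest hypothesis consistent with all the labels is: pile ≤ 6.
{row=1, pile=8, rank=2, face=up} — pile = 8, hence Out.
{row=2, pile=8, rank=3, face=up} — pile = 8, hence Out.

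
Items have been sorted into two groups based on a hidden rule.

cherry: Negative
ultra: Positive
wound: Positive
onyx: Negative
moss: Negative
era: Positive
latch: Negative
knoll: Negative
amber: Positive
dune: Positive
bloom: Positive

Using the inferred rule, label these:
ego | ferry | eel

Positive, Negative, Positive

One predicate separates the groups cleanly: has ≥ 2 vowels.
ego: 2 vowels — meets the rule, so Positive.
ferry: 1 vowel — doesn't qualify, so Negative.
eel: 2 vowels — meets the rule, so Positive.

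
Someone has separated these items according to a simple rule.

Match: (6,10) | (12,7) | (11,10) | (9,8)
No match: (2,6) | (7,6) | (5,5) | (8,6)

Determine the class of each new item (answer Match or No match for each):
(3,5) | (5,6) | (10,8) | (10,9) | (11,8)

No match, No match, Match, Match, Match

One predicate separates the groups cleanly: sum ≥ 16.
(3,5) — 3+5 = 8, hence No match. (5,6) — 5+6 = 11, hence No match. (10,8) — 10+8 = 18, hence Match. (10,9) — 10+9 = 19, hence Match. (11,8) — 11+8 = 19, hence Match.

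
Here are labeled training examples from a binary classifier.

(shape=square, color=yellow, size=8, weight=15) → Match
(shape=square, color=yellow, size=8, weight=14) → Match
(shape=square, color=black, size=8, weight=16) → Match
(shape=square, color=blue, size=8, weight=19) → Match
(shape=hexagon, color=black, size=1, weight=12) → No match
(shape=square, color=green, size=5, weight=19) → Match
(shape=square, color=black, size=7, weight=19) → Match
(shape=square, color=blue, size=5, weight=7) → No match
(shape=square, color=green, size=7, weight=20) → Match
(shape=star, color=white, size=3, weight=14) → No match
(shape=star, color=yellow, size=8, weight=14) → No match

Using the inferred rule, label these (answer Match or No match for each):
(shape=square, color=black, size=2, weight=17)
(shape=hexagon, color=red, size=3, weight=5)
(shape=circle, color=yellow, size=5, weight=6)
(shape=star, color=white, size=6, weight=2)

The rule appears to be: shape is square AND weight ≥ 12.
(shape=square, color=black, size=2, weight=17) — shape is square, weight = 17, hence Match. (shape=hexagon, color=red, size=3, weight=5) — shape is hexagon, weight = 5, hence No match. (shape=circle, color=yellow, size=5, weight=6) — shape is circle, weight = 6, hence No match. (shape=star, color=white, size=6, weight=2) — shape is star, weight = 2, hence No match.

Match, No match, No match, No match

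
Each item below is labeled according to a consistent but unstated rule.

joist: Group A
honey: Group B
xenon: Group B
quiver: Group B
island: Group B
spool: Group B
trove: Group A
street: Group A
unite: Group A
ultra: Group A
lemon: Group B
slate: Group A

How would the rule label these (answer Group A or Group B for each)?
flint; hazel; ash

The classifier is using: contains 't'.
Group A: flint, since has 't'. Group B: hazel, since no 't'. Group B: ash, since no 't'.

Group A, Group B, Group B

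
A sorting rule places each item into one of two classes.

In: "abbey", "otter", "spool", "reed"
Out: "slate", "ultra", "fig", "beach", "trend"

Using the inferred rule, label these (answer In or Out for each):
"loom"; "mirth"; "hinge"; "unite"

Rule: has a double letter. This holds for each 'In' example and fails for each 'Out' one.
"loom": 'oo' doubled — has this property, so In.
"mirth": no doubled letter — doesn't qualify, so Out.
"hinge": no doubled letter — doesn't qualify, so Out.
"unite": no doubled letter — doesn't qualify, so Out.

In, Out, Out, Out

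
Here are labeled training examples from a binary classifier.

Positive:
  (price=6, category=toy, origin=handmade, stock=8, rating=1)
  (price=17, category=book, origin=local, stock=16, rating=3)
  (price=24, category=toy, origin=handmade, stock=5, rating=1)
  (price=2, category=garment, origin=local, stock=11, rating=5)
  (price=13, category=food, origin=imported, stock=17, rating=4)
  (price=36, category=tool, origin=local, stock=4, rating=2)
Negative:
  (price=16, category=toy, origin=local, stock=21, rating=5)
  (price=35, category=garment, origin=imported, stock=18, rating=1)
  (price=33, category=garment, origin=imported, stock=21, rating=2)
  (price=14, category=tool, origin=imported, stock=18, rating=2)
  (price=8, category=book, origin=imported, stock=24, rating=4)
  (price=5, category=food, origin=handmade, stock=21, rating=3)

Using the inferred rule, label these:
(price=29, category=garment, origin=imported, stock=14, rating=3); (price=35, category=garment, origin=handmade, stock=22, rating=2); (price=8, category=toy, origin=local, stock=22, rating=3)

Positive, Negative, Negative

A rule that fits every label: stock ≤ 17 — true of each 'Positive' example, false of each 'Negative' one.
(price=29, category=garment, origin=imported, stock=14, rating=3) — stock = 14, hence Positive.
(price=35, category=garment, origin=handmade, stock=22, rating=2) — stock = 22, hence Negative.
(price=8, category=toy, origin=local, stock=22, rating=3) — stock = 22, hence Negative.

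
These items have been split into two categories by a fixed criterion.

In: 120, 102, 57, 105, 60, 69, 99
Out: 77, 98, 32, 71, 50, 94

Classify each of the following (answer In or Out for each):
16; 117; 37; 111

Out, In, Out, In

The simplest hypothesis consistent with all the labels is: multiple of 3.
16: Out (16 = 3·5 + 1).
117: In (117 = 3·39).
37: Out (37 = 3·12 + 1).
111: In (111 = 3·37).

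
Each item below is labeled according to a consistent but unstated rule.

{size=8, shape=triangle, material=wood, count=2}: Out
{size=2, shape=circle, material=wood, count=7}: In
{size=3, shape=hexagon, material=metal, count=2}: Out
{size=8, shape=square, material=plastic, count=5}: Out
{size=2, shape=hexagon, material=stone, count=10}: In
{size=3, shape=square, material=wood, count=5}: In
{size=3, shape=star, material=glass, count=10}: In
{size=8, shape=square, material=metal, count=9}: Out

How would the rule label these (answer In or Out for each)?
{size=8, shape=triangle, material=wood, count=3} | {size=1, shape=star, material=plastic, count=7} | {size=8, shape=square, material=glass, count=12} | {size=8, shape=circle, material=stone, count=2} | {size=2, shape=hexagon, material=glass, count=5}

A rule that fits every label: count ≥ 5 AND size ≤ 3 — true of each 'In' example, false of each 'Out' one.

Out, In, Out, Out, In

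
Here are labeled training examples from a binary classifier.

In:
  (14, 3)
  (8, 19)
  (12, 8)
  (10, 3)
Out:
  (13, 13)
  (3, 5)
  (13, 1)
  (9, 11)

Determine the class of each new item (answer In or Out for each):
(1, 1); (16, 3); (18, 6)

Out, In, In

A rule that fits every label: first is even — true of each 'In' example, false of each 'Out' one.
(1, 1) — first 1, hence Out.
(16, 3) — first 16, hence In.
(18, 6) — first 18, hence In.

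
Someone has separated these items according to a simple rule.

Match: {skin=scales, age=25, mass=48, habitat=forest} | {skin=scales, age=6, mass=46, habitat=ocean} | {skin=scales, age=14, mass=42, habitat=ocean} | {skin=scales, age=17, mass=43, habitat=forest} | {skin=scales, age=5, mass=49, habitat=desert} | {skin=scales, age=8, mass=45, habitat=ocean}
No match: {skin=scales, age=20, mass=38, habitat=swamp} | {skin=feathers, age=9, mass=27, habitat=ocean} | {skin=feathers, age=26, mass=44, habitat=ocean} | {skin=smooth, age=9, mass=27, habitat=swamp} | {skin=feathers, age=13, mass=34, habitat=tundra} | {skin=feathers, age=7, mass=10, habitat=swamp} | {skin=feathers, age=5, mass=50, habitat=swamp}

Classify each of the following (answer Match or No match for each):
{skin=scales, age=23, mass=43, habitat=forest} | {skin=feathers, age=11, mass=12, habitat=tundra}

The pattern is that an item is 'Match' exactly when: skin is scales AND mass ≥ 42.
{skin=scales, age=23, mass=43, habitat=forest}: skin is scales, mass = 43 — checks out, so Match. {skin=feathers, age=11, mass=12, habitat=tundra}: skin is feathers, mass = 12 — doesn't match, so No match.

Match, No match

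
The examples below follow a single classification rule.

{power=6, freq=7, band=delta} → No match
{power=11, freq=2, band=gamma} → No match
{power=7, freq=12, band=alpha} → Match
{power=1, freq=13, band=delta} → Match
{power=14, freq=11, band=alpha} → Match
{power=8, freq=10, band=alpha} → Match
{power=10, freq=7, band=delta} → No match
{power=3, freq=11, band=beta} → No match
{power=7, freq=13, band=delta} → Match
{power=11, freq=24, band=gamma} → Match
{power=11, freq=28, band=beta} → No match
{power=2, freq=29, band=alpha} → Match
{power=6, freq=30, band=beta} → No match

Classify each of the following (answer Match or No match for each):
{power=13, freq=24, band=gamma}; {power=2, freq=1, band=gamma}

Match, No match

The distinguishing property — band is not beta AND freq ≥ 10 — holds for all the 'Match' cases and none of the 'No match' cases.
{power=13, freq=24, band=gamma}: Match (band is gamma, freq = 24). {power=2, freq=1, band=gamma}: No match (band is gamma, freq = 1).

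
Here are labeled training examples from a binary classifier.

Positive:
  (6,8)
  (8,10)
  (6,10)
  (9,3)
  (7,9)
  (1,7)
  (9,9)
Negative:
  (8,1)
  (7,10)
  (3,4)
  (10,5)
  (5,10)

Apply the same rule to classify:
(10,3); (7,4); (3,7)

Negative, Negative, Positive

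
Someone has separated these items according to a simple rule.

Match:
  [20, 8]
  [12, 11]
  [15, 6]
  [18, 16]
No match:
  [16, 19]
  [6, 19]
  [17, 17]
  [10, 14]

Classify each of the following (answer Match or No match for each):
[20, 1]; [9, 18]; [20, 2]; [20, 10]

Match, No match, Match, Match

Looking at the examples, the only property every 'Match' case has and every 'No match' case lacks is: first > second.
[20, 1] → 20 > 1 → Match. [9, 18] → 9 < 18 → No match. [20, 2] → 20 > 2 → Match. [20, 10] → 20 > 10 → Match.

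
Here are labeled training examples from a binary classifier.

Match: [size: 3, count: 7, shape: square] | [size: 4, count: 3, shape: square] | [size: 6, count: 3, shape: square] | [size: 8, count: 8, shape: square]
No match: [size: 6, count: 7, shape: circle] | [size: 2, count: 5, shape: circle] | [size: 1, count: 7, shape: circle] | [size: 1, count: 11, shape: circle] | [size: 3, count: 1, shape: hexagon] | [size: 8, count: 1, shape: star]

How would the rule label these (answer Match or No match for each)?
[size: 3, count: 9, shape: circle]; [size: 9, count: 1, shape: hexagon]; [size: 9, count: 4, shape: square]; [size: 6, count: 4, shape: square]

No match, No match, Match, Match

Rule: shape is square. This holds for each 'Match' example and fails for each 'No match' one.
No match: [size: 3, count: 9, shape: circle], since shape is circle. No match: [size: 9, count: 1, shape: hexagon], since shape is hexagon. Match: [size: 9, count: 4, shape: square], since shape is square. Match: [size: 6, count: 4, shape: square], since shape is square.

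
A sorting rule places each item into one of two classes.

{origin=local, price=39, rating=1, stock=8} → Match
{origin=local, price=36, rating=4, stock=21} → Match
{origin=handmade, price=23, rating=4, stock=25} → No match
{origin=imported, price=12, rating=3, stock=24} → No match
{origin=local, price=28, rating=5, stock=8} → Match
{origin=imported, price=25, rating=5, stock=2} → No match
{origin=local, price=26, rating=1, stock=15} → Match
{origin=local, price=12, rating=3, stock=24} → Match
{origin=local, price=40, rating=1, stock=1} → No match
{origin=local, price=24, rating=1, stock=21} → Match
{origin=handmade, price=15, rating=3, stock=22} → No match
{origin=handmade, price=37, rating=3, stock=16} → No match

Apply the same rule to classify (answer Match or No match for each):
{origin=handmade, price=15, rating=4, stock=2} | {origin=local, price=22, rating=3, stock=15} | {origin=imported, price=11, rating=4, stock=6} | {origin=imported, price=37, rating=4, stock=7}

The pattern is that an item is 'Match' exactly when: origin is local AND stock ≥ 2.
{origin=handmade, price=15, rating=4, stock=2}: origin is handmade, stock = 2, fails the rule → No match. {origin=local, price=22, rating=3, stock=15}: origin is local, stock = 15, checks out → Match. {origin=imported, price=11, rating=4, stock=6}: origin is imported, stock = 6, fails the rule → No match. {origin=imported, price=37, rating=4, stock=7}: origin is imported, stock = 7, fails the rule → No match.

No match, Match, No match, No match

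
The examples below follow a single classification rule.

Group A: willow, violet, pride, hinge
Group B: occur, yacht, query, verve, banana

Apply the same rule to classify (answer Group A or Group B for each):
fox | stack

Group B, Group B

All 'Group A' examples share one property — contains 'i' — and every 'Group B' example lacks it.
fox: no 'i', doesn't match → Group B. stack: no 'i', doesn't match → Group B.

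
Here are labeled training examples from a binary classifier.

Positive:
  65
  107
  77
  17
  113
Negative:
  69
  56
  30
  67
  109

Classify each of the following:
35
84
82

Positive, Negative, Negative

One predicate separates the groups cleanly: ≡ 5 (mod 6).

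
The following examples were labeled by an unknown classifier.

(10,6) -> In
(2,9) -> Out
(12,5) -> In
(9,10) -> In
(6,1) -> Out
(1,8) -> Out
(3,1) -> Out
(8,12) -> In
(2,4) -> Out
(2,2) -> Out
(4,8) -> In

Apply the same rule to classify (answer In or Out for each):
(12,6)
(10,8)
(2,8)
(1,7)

In, In, Out, Out

A rule that fits every label: sum ≥ 12 — true of each 'In' example, false of each 'Out' one.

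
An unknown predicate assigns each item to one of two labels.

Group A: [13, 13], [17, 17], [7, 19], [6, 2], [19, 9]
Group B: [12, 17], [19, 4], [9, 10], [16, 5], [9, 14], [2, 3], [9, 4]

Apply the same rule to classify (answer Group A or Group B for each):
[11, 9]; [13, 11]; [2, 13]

The common property of the 'Group A' items is: sum is even. No 'Group B' item has it.

Group A, Group A, Group B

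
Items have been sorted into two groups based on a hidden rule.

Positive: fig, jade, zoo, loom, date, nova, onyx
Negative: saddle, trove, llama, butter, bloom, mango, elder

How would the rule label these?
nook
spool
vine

'Positive' ⟺ length ≤ 4.
nook: length 4, qualifies → Positive. spool: length 5, fails this test → Negative. vine: length 4, qualifies → Positive.

Positive, Negative, Positive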